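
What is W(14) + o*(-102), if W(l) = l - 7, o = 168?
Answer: -17129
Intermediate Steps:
W(l) = -7 + l
W(14) + o*(-102) = (-7 + 14) + 168*(-102) = 7 - 17136 = -17129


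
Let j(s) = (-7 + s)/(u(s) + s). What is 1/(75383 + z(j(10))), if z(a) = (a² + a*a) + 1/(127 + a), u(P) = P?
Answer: 508600/38339820687 ≈ 1.3266e-5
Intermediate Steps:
j(s) = (-7 + s)/(2*s) (j(s) = (-7 + s)/(s + s) = (-7 + s)/((2*s)) = (-7 + s)*(1/(2*s)) = (-7 + s)/(2*s))
z(a) = 1/(127 + a) + 2*a² (z(a) = (a² + a²) + 1/(127 + a) = 2*a² + 1/(127 + a) = 1/(127 + a) + 2*a²)
1/(75383 + z(j(10))) = 1/(75383 + (1 + 2*((½)*(-7 + 10)/10)³ + 254*((½)*(-7 + 10)/10)²)/(127 + (½)*(-7 + 10)/10)) = 1/(75383 + (1 + 2*((½)*(⅒)*3)³ + 254*((½)*(⅒)*3)²)/(127 + (½)*(⅒)*3)) = 1/(75383 + (1 + 2*(3/20)³ + 254*(3/20)²)/(127 + 3/20)) = 1/(75383 + (1 + 2*(27/8000) + 254*(9/400))/(2543/20)) = 1/(75383 + 20*(1 + 27/4000 + 1143/200)/2543) = 1/(75383 + (20/2543)*(26887/4000)) = 1/(75383 + 26887/508600) = 1/(38339820687/508600) = 508600/38339820687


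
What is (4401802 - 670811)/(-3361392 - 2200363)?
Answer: -3730991/5561755 ≈ -0.67083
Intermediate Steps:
(4401802 - 670811)/(-3361392 - 2200363) = 3730991/(-5561755) = 3730991*(-1/5561755) = -3730991/5561755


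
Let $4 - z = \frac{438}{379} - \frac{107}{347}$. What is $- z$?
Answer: $- \frac{414619}{131513} \approx -3.1527$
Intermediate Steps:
$z = \frac{414619}{131513}$ ($z = 4 - \left(\frac{438}{379} - \frac{107}{347}\right) = 4 - \frac{111433}{131513} = \frac{414619}{131513} \approx 3.1527$)
$- z = \left(-1\right) \frac{414619}{131513} = - \frac{414619}{131513}$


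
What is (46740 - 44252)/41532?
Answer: 622/10383 ≈ 0.059906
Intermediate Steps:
(46740 - 44252)/41532 = 2488*(1/41532) = 622/10383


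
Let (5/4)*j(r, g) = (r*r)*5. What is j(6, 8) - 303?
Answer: -159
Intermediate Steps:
j(r, g) = 4*r**2 (j(r, g) = 4*((r*r)*5)/5 = 4*(r**2*5)/5 = 4*(5*r**2)/5 = 4*r**2)
j(6, 8) - 303 = 4*6**2 - 303 = 4*36 - 303 = 144 - 303 = -159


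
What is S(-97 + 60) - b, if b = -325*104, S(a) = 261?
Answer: 34061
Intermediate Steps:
b = -33800
S(-97 + 60) - b = 261 - 1*(-33800) = 261 + 33800 = 34061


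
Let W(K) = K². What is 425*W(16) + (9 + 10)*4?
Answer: 108876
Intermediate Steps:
425*W(16) + (9 + 10)*4 = 425*16² + (9 + 10)*4 = 425*256 + 19*4 = 108800 + 76 = 108876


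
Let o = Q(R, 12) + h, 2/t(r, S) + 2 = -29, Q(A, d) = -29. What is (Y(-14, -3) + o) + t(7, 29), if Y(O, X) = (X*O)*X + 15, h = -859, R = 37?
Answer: -30971/31 ≈ -999.06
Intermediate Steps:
t(r, S) = -2/31 (t(r, S) = 2/(-2 - 29) = 2/(-31) = 2*(-1/31) = -2/31)
o = -888 (o = -29 - 859 = -888)
Y(O, X) = 15 + O*X**2 (Y(O, X) = (O*X)*X + 15 = O*X**2 + 15 = 15 + O*X**2)
(Y(-14, -3) + o) + t(7, 29) = ((15 - 14*(-3)**2) - 888) - 2/31 = ((15 - 14*9) - 888) - 2/31 = ((15 - 126) - 888) - 2/31 = (-111 - 888) - 2/31 = -999 - 2/31 = -30971/31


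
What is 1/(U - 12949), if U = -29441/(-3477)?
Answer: -3477/44994232 ≈ -7.7277e-5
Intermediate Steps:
U = 29441/3477 (U = -29441*(-1/3477) = 29441/3477 ≈ 8.4674)
1/(U - 12949) = 1/(29441/3477 - 12949) = 1/(-44994232/3477) = -3477/44994232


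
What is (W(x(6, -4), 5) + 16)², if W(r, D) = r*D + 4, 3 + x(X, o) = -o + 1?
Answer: 900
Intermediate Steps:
x(X, o) = -2 - o (x(X, o) = -3 + (-o + 1) = -3 + (1 - o) = -2 - o)
W(r, D) = 4 + D*r (W(r, D) = D*r + 4 = 4 + D*r)
(W(x(6, -4), 5) + 16)² = ((4 + 5*(-2 - 1*(-4))) + 16)² = ((4 + 5*(-2 + 4)) + 16)² = ((4 + 5*2) + 16)² = ((4 + 10) + 16)² = (14 + 16)² = 30² = 900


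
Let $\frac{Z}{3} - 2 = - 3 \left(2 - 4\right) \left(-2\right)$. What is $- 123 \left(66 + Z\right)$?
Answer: $-4428$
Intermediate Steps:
$Z = -30$ ($Z = 6 + 3 - 3 \left(2 - 4\right) \left(-2\right) = 6 + 3 \left(-3\right) \left(-2\right) \left(-2\right) = 6 + 3 \cdot 6 \left(-2\right) = 6 + 3 \left(-12\right) = 6 - 36 = -30$)
$- 123 \left(66 + Z\right) = - 123 \left(66 - 30\right) = \left(-123\right) 36 = -4428$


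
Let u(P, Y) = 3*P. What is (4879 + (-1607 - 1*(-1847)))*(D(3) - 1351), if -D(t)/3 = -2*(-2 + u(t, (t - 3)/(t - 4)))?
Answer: -6700771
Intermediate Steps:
D(t) = -12 + 18*t (D(t) = -(-6)*(-2 + 3*t) = -3*(4 - 6*t) = -12 + 18*t)
(4879 + (-1607 - 1*(-1847)))*(D(3) - 1351) = (4879 + (-1607 - 1*(-1847)))*((-12 + 18*3) - 1351) = (4879 + (-1607 + 1847))*((-12 + 54) - 1351) = (4879 + 240)*(42 - 1351) = 5119*(-1309) = -6700771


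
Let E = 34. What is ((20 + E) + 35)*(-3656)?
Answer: -325384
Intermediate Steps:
((20 + E) + 35)*(-3656) = ((20 + 34) + 35)*(-3656) = (54 + 35)*(-3656) = 89*(-3656) = -325384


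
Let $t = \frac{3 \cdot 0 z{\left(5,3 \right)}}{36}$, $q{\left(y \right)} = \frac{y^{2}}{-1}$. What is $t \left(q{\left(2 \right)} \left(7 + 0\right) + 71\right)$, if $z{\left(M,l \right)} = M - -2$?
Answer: $0$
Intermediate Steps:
$z{\left(M,l \right)} = 2 + M$ ($z{\left(M,l \right)} = M + 2 = 2 + M$)
$q{\left(y \right)} = - y^{2}$ ($q{\left(y \right)} = y^{2} \left(-1\right) = - y^{2}$)
$t = 0$ ($t = \frac{3 \cdot 0 \left(2 + 5\right)}{36} = 0 \cdot 7 \cdot \frac{1}{36} = 0 \cdot \frac{1}{36} = 0$)
$t \left(q{\left(2 \right)} \left(7 + 0\right) + 71\right) = 0 \left(- 2^{2} \left(7 + 0\right) + 71\right) = 0 \left(\left(-1\right) 4 \cdot 7 + 71\right) = 0 \left(\left(-4\right) 7 + 71\right) = 0 \left(-28 + 71\right) = 0 \cdot 43 = 0$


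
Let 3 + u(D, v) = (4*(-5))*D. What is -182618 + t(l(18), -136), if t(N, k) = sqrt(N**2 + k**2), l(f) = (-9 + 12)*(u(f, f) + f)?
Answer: -182618 + sqrt(1089721) ≈ -1.8157e+5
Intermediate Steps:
u(D, v) = -3 - 20*D (u(D, v) = -3 + (4*(-5))*D = -3 - 20*D)
l(f) = -9 - 57*f (l(f) = (-9 + 12)*((-3 - 20*f) + f) = 3*(-3 - 19*f) = -9 - 57*f)
-182618 + t(l(18), -136) = -182618 + sqrt((-9 - 57*18)**2 + (-136)**2) = -182618 + sqrt((-9 - 1026)**2 + 18496) = -182618 + sqrt((-1035)**2 + 18496) = -182618 + sqrt(1071225 + 18496) = -182618 + sqrt(1089721)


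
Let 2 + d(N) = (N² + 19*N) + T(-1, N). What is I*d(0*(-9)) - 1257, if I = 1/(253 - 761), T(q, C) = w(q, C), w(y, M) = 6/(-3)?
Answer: -159638/127 ≈ -1257.0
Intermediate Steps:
w(y, M) = -2 (w(y, M) = 6*(-⅓) = -2)
T(q, C) = -2
I = -1/508 (I = 1/(-508) = -1/508 ≈ -0.0019685)
d(N) = -4 + N² + 19*N (d(N) = -2 + ((N² + 19*N) - 2) = -2 + (-2 + N² + 19*N) = -4 + N² + 19*N)
I*d(0*(-9)) - 1257 = -(-4 + (0*(-9))² + 19*(0*(-9)))/508 - 1257 = -(-4 + 0² + 19*0)/508 - 1257 = -(-4 + 0 + 0)/508 - 1257 = -1/508*(-4) - 1257 = 1/127 - 1257 = -159638/127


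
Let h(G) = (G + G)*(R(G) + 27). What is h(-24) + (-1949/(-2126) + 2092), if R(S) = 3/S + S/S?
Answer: 1604953/2126 ≈ 754.92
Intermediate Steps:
R(S) = 1 + 3/S (R(S) = 3/S + 1 = 1 + 3/S)
h(G) = 2*G*(27 + (3 + G)/G) (h(G) = (G + G)*((3 + G)/G + 27) = (2*G)*(27 + (3 + G)/G) = 2*G*(27 + (3 + G)/G))
h(-24) + (-1949/(-2126) + 2092) = (6 + 56*(-24)) + (-1949/(-2126) + 2092) = (6 - 1344) + (-1949*(-1/2126) + 2092) = -1338 + (1949/2126 + 2092) = -1338 + 4449541/2126 = 1604953/2126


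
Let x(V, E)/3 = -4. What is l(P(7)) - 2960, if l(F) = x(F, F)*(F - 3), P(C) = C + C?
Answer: -3092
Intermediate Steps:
P(C) = 2*C
x(V, E) = -12 (x(V, E) = 3*(-4) = -12)
l(F) = 36 - 12*F (l(F) = -12*(F - 3) = -12*(-3 + F) = 36 - 12*F)
l(P(7)) - 2960 = (36 - 24*7) - 2960 = (36 - 12*14) - 2960 = (36 - 168) - 2960 = -132 - 2960 = -3092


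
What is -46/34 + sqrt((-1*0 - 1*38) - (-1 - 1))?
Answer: -23/17 + 6*I ≈ -1.3529 + 6.0*I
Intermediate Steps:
-46/34 + sqrt((-1*0 - 1*38) - (-1 - 1)) = (1/34)*(-46) + sqrt((0 - 38) - 1*(-2)) = -23/17 + sqrt(-38 + 2) = -23/17 + sqrt(-36) = -23/17 + 6*I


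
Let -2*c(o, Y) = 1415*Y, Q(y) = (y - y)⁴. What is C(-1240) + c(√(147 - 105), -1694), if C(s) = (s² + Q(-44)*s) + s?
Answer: 2734865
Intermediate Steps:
Q(y) = 0 (Q(y) = 0⁴ = 0)
c(o, Y) = -1415*Y/2
C(s) = s + s² (C(s) = (s² + 0*s) + s = (s² + 0) + s = s² + s = s + s²)
C(-1240) + c(√(147 - 105), -1694) = -1240*(1 - 1240) - 1415/2*(-1694) = -1240*(-1239) + 1198505 = 1536360 + 1198505 = 2734865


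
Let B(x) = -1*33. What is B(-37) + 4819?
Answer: 4786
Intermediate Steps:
B(x) = -33
B(-37) + 4819 = -33 + 4819 = 4786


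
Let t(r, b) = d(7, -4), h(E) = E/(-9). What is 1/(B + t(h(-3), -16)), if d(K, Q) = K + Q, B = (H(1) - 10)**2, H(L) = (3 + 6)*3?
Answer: 1/292 ≈ 0.0034247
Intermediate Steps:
h(E) = -E/9 (h(E) = E*(-1/9) = -E/9)
H(L) = 27 (H(L) = 9*3 = 27)
B = 289 (B = (27 - 10)**2 = 17**2 = 289)
t(r, b) = 3 (t(r, b) = 7 - 4 = 3)
1/(B + t(h(-3), -16)) = 1/(289 + 3) = 1/292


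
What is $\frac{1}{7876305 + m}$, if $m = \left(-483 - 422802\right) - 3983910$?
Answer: $\frac{1}{3469110} \approx 2.8826 \cdot 10^{-7}$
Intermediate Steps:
$m = -4407195$ ($m = \left(-483 - 422802\right) - 3983910 = -423285 - 3983910 = -4407195$)
$\frac{1}{7876305 + m} = \frac{1}{7876305 - 4407195} = \frac{1}{3469110}$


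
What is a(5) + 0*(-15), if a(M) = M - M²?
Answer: -20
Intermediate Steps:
a(5) + 0*(-15) = 5*(1 - 1*5) + 0*(-15) = 5*(1 - 5) + 0 = 5*(-4) + 0 = -20 + 0 = -20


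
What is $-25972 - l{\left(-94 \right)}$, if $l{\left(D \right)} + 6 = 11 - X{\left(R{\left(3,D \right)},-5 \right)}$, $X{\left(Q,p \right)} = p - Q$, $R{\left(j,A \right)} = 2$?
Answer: $-25984$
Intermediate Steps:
$l{\left(D \right)} = 12$ ($l{\left(D \right)} = -6 + \left(11 - \left(-5 - 2\right)\right) = -6 + \left(11 - -7\right) = -6 + \left(11 + 7\right) = -6 + 18 = 12$)
$-25972 - l{\left(-94 \right)} = -25972 - 12 = -25984$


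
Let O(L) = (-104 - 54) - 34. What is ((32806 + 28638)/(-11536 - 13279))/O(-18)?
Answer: 15361/1191120 ≈ 0.012896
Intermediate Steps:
O(L) = -192 (O(L) = -158 - 34 = -192)
((32806 + 28638)/(-11536 - 13279))/O(-18) = ((32806 + 28638)/(-11536 - 13279))/(-192) = (61444/(-24815))*(-1/192) = (61444*(-1/24815))*(-1/192) = -61444/24815*(-1/192) = 15361/1191120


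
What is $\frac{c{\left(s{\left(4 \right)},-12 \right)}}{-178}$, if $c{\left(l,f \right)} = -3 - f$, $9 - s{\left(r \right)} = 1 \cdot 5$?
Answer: $- \frac{9}{178} \approx -0.050562$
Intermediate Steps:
$s{\left(r \right)} = 4$ ($s{\left(r \right)} = 9 - 1 \cdot 5 = 9 - 5 = 4$)
$\frac{c{\left(s{\left(4 \right)},-12 \right)}}{-178} = \frac{-3 - -12}{-178} = - \frac{-3 + 12}{178} = \left(- \frac{1}{178}\right) 9 = - \frac{9}{178}$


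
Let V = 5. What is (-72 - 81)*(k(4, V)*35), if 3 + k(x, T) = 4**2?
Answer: -69615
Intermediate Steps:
k(x, T) = 13 (k(x, T) = -3 + 4**2 = -3 + 16 = 13)
(-72 - 81)*(k(4, V)*35) = (-72 - 81)*(13*35) = -153*455 = -69615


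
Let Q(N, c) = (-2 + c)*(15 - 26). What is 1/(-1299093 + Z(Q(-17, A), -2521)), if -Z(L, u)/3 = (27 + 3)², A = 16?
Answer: -1/1301793 ≈ -7.6817e-7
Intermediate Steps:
Q(N, c) = 22 - 11*c (Q(N, c) = (-2 + c)*(-11) = 22 - 11*c)
Z(L, u) = -2700 (Z(L, u) = -3*(27 + 3)² = -3*30² = -3*900 = -2700)
1/(-1299093 + Z(Q(-17, A), -2521)) = 1/(-1299093 - 2700) = 1/(-1301793) = -1/1301793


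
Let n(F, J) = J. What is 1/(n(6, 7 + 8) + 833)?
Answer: 1/848 ≈ 0.0011792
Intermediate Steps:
1/(n(6, 7 + 8) + 833) = 1/((7 + 8) + 833) = 1/(15 + 833) = 1/848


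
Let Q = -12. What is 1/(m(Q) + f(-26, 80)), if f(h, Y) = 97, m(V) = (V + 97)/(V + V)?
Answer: 24/2243 ≈ 0.010700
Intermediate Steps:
m(V) = (97 + V)/(2*V) (m(V) = (97 + V)/((2*V)) = (97 + V)*(1/(2*V)) = (97 + V)/(2*V))
1/(m(Q) + f(-26, 80)) = 1/((½)*(97 - 12)/(-12) + 97) = 1/((½)*(-1/12)*85 + 97) = 1/(-85/24 + 97) = 1/(2243/24) = 24/2243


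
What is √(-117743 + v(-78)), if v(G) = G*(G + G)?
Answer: 5*I*√4223 ≈ 324.92*I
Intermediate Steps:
v(G) = 2*G² (v(G) = G*(2*G) = 2*G²)
√(-117743 + v(-78)) = √(-117743 + 2*(-78)²) = √(-117743 + 2*6084) = √(-117743 + 12168) = √(-105575) = 5*I*√4223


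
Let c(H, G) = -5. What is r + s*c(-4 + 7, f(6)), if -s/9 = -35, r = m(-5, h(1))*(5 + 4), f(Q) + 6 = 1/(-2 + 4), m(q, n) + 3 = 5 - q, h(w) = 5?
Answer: -1512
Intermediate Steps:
m(q, n) = 2 - q (m(q, n) = -3 + (5 - q) = 2 - q)
f(Q) = -11/2 (f(Q) = -6 + 1/(-2 + 4) = -6 + 1/2 = -6 + ½ = -11/2)
r = 63 (r = (2 - 1*(-5))*(5 + 4) = (2 + 5)*9 = 7*9 = 63)
s = 315 (s = -9*(-35) = 315)
r + s*c(-4 + 7, f(6)) = 63 + 315*(-5) = 63 - 1575 = -1512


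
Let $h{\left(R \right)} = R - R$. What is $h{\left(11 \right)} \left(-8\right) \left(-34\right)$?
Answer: $0$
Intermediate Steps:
$h{\left(R \right)} = 0$
$h{\left(11 \right)} \left(-8\right) \left(-34\right) = 0 \left(-8\right) \left(-34\right) = 0 \left(-34\right) = 0$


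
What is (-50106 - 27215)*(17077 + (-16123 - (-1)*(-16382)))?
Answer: 1192908388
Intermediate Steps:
(-50106 - 27215)*(17077 + (-16123 - (-1)*(-16382))) = -77321*(17077 + (-16123 - 1*16382)) = -77321*(17077 + (-16123 - 16382)) = -77321*(17077 - 32505) = -77321*(-15428) = 1192908388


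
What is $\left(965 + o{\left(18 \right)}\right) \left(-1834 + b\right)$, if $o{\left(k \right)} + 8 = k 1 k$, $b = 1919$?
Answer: $108885$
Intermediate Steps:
$o{\left(k \right)} = -8 + k^{2}$ ($o{\left(k \right)} = -8 + k 1 k = -8 + k k = -8 + k^{2}$)
$\left(965 + o{\left(18 \right)}\right) \left(-1834 + b\right) = \left(965 - \left(8 - 18^{2}\right)\right) \left(-1834 + 1919\right) = \left(965 + \left(-8 + 324\right)\right) 85 = \left(965 + 316\right) 85 = 1281 \cdot 85 = 108885$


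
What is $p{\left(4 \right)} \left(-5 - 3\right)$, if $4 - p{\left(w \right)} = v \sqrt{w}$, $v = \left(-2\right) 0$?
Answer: $-32$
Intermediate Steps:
$v = 0$
$p{\left(w \right)} = 4$ ($p{\left(w \right)} = 4 - 0 \sqrt{w} = 4 - 0 = 4 + 0 = 4$)
$p{\left(4 \right)} \left(-5 - 3\right) = 4 \left(-5 - 3\right) = 4 \left(-8\right) = -32$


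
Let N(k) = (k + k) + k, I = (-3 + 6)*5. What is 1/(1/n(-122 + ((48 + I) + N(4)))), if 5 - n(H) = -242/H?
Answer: -7/47 ≈ -0.14894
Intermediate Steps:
I = 15 (I = 3*5 = 15)
N(k) = 3*k (N(k) = 2*k + k = 3*k)
n(H) = 5 + 242/H (n(H) = 5 - (-242)/H = 5 + 242/H)
1/(1/n(-122 + ((48 + I) + N(4)))) = 1/(1/(5 + 242/(-122 + ((48 + 15) + 3*4)))) = 1/(1/(5 + 242/(-122 + (63 + 12)))) = 1/(1/(5 + 242/(-122 + 75))) = 1/(1/(5 + 242/(-47))) = 1/(1/(5 + 242*(-1/47))) = 1/(1/(5 - 242/47)) = 1/(1/(-7/47)) = 1/(-47/7) = -7/47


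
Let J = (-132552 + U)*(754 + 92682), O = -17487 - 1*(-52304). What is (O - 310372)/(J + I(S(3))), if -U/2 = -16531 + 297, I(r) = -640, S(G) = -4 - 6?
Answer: 275555/9351449264 ≈ 2.9467e-5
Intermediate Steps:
S(G) = -10
O = 34817 (O = -17487 + 52304 = 34817)
U = 32468 (U = -2*(-16531 + 297) = -2*(-16234) = 32468)
J = -9351448624 (J = (-132552 + 32468)*(754 + 92682) = -100084*93436 = -9351448624)
(O - 310372)/(J + I(S(3))) = (34817 - 310372)/(-9351448624 - 640) = -275555/(-9351449264) = -275555*(-1/9351449264) = 275555/9351449264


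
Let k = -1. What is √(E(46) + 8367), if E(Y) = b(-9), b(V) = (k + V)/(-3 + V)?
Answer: √301242/6 ≈ 91.476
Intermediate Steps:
b(V) = (-1 + V)/(-3 + V)
E(Y) = ⅚ (E(Y) = (-1 - 9)/(-3 - 9) = -10/(-12) = -1/12*(-10) = ⅚)
√(E(46) + 8367) = √(⅚ + 8367) = √(50207/6) = √301242/6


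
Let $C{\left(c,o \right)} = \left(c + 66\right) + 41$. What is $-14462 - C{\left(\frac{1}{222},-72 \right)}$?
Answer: $- \frac{3234319}{222} \approx -14569.0$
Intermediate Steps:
$C{\left(c,o \right)} = 107 + c$ ($C{\left(c,o \right)} = \left(66 + c\right) + 41 = 107 + c$)
$-14462 - C{\left(\frac{1}{222},-72 \right)} = -14462 - \left(107 + \frac{1}{222}\right) = -14462 - \frac{23755}{222} = - \frac{3234319}{222}$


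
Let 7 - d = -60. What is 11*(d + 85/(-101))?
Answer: 73502/101 ≈ 727.74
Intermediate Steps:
d = 67 (d = 7 - 1*(-60) = 7 + 60 = 67)
11*(d + 85/(-101)) = 11*(67 + 85/(-101)) = 11*(67 + 85*(-1/101)) = 11*(67 - 85/101) = 11*(6682/101) = 73502/101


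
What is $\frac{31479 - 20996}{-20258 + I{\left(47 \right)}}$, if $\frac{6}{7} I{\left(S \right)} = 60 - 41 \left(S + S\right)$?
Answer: $- \frac{31449}{74053} \approx -0.42468$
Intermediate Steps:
$I{\left(S \right)} = 70 - \frac{287 S}{3}$ ($I{\left(S \right)} = \frac{7 \left(60 - 41 \left(S + S\right)\right)}{6} = \frac{7 \left(60 - 41 \cdot 2 S\right)}{6} = \frac{7 \left(60 - 82 S\right)}{6} = 70 - \frac{287 S}{3}$)
$\frac{31479 - 20996}{-20258 + I{\left(47 \right)}} = \frac{31479 - 20996}{-20258 + \left(70 - \frac{13489}{3}\right)} = \frac{10483}{-20258 + \left(70 - \frac{13489}{3}\right)} = \frac{10483}{-20258 - \frac{13279}{3}} = \frac{10483}{- \frac{74053}{3}} = 10483 \left(- \frac{3}{74053}\right) = - \frac{31449}{74053}$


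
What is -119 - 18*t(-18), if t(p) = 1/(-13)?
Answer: -1529/13 ≈ -117.62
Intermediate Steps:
t(p) = -1/13
-119 - 18*t(-18) = -119 - 18*(-1/13) = -119 + 18/13 = -1529/13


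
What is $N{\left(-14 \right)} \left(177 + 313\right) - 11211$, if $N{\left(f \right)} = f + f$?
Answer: $-24931$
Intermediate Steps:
$N{\left(f \right)} = 2 f$
$N{\left(-14 \right)} \left(177 + 313\right) - 11211 = 2 \left(-14\right) \left(177 + 313\right) - 11211 = \left(-28\right) 490 - 11211 = -13720 - 11211 = -24931$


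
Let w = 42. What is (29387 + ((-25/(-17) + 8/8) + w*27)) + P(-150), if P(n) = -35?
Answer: 518304/17 ≈ 30488.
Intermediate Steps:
(29387 + ((-25/(-17) + 8/8) + w*27)) + P(-150) = (29387 + ((-25/(-17) + 8/8) + 42*27)) - 35 = (29387 + ((-25*(-1/17) + 8*(⅛)) + 1134)) - 35 = (29387 + ((25/17 + 1) + 1134)) - 35 = (29387 + (42/17 + 1134)) - 35 = (29387 + 19320/17) - 35 = 518899/17 - 35 = 518304/17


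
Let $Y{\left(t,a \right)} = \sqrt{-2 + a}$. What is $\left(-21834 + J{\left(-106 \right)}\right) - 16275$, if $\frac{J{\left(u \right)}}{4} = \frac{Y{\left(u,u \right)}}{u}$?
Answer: $-38109 - \frac{12 i \sqrt{3}}{53} \approx -38109.0 - 0.39216 i$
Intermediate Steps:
$J{\left(u \right)} = \frac{4 \sqrt{-2 + u}}{u}$ ($J{\left(u \right)} = 4 \frac{\sqrt{-2 + u}}{u} = \frac{4 \sqrt{-2 + u}}{u}$)
$\left(-21834 + J{\left(-106 \right)}\right) - 16275 = \left(-21834 + \frac{4 \sqrt{-2 - 106}}{-106}\right) - 16275 = \left(-21834 + 4 \left(- \frac{1}{106}\right) \sqrt{-108}\right) - 16275 = \left(-21834 + 4 \left(- \frac{1}{106}\right) 6 i \sqrt{3}\right) - 16275 = \left(-21834 - \frac{12 i \sqrt{3}}{53}\right) - 16275 = -38109 - \frac{12 i \sqrt{3}}{53}$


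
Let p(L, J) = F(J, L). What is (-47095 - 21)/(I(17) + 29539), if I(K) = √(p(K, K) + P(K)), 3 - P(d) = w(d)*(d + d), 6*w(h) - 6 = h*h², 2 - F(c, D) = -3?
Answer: -2087639286/1308870581 + 23558*I*√250797/1308870581 ≈ -1.595 + 0.0090137*I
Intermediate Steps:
F(c, D) = 5 (F(c, D) = 2 - 1*(-3) = 2 + 3 = 5)
w(h) = 1 + h³/6 (w(h) = 1 + (h*h²)/6 = 1 + h³/6)
p(L, J) = 5
P(d) = 3 - 2*d*(1 + d³/6) (P(d) = 3 - (1 + d³/6)*(d + d) = 3 - (1 + d³/6)*2*d = 3 - 2*d*(1 + d³/6))
I(K) = √(8 - K*(6 + K³)/3) (I(K) = √(5 + (3 - K*(6 + K³)/3)) = √(8 - K*(6 + K³)/3))
(-47095 - 21)/(I(17) + 29539) = (-47095 - 21)/(√3*√(24 - 1*17*(6 + 17³))/3 + 29539) = -47116/(√3*√(24 - 1*17*(6 + 4913))/3 + 29539) = -47116/(√3*√(24 - 1*17*4919)/3 + 29539) = -47116/(√3*√(24 - 83623)/3 + 29539) = -47116/(√3*√(-83599)/3 + 29539) = -47116/(√3*(I*√83599)/3 + 29539) = -47116/(I*√250797/3 + 29539) = -47116/(29539 + I*√250797/3)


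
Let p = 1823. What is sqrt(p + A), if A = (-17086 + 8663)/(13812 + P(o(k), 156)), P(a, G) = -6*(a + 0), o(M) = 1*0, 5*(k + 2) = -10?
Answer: sqrt(86914955409)/6906 ≈ 42.689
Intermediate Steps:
k = -4 (k = -2 + (1/5)*(-10) = -2 - 2 = -4)
o(M) = 0
P(a, G) = -6*a
A = -8423/13812 (A = (-17086 + 8663)/(13812 - 6*0) = -8423/(13812 + 0) = -8423/13812 ≈ -0.60983)
sqrt(p + A) = sqrt(1823 - 8423/13812) = sqrt(25170853/13812) = sqrt(86914955409)/6906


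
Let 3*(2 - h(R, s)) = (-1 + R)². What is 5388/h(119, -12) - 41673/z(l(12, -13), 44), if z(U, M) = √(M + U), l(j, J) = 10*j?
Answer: -8082/6959 - 41673*√41/82 ≈ -3255.3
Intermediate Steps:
h(R, s) = 2 - (-1 + R)²/3
5388/h(119, -12) - 41673/z(l(12, -13), 44) = 5388/(2 - (-1 + 119)²/3) - 41673/√(44 + 10*12) = 5388/(2 - ⅓*118²) - 41673/√(44 + 120) = 5388/(2 - ⅓*13924) - 41673*√41/82 = 5388/(2 - 13924/3) - 41673*√41/82 = 5388/(-13918/3) - 41673*√41/82 = 5388*(-3/13918) - 41673*√41/82 = -8082/6959 - 41673*√41/82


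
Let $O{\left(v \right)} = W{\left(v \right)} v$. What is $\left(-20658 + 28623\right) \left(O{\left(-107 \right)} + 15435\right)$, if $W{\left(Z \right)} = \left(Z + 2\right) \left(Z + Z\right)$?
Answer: $-19027230075$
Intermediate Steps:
$W{\left(Z \right)} = 2 Z \left(2 + Z\right)$ ($W{\left(Z \right)} = \left(2 + Z\right) 2 Z = 2 Z \left(2 + Z\right)$)
$O{\left(v \right)} = 2 v^{2} \left(2 + v\right)$ ($O{\left(v \right)} = 2 v \left(2 + v\right) v = 2 v^{2} \left(2 + v\right)$)
$\left(-20658 + 28623\right) \left(O{\left(-107 \right)} + 15435\right) = \left(-20658 + 28623\right) \left(2 \left(-107\right)^{2} \left(2 - 107\right) + 15435\right) = 7965 \left(2 \cdot 11449 \left(-105\right) + 15435\right) = 7965 \left(-2404290 + 15435\right) = 7965 \left(-2388855\right) = -19027230075$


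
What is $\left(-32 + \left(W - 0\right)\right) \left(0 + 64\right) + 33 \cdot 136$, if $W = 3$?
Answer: $2632$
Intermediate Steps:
$\left(-32 + \left(W - 0\right)\right) \left(0 + 64\right) + 33 \cdot 136 = \left(-32 + \left(3 - 0\right)\right) \left(0 + 64\right) + 33 \cdot 136 = \left(-32 + \left(3 + 0\right)\right) 64 + 4488 = \left(-32 + 3\right) 64 + 4488 = \left(-29\right) 64 + 4488 = -1856 + 4488 = 2632$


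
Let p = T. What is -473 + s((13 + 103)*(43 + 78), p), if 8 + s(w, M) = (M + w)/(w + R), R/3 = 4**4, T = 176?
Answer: -1776628/3701 ≈ -480.04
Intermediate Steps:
R = 768 (R = 3*4**4 = 3*256 = 768)
p = 176
s(w, M) = -8 + (M + w)/(768 + w) (s(w, M) = -8 + (M + w)/(w + 768) = -8 + (M + w)/(768 + w))
-473 + s((13 + 103)*(43 + 78), p) = -473 + (-6144 + 176 - 7*(13 + 103)*(43 + 78))/(768 + (13 + 103)*(43 + 78)) = -473 + (-6144 + 176 - 812*121)/(768 + 116*121) = -473 + (-6144 + 176 - 7*14036)/(768 + 14036) = -473 + (-6144 + 176 - 98252)/14804 = -473 + (1/14804)*(-104220) = -473 - 26055/3701 = -1776628/3701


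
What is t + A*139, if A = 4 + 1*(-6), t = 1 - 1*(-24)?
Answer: -253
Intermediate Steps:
t = 25 (t = 1 + 24 = 25)
A = -2 (A = 4 - 6 = -2)
t + A*139 = 25 - 2*139 = 25 - 278 = -253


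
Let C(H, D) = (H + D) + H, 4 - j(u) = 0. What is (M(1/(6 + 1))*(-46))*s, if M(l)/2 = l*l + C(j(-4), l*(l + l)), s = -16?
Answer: 581440/49 ≈ 11866.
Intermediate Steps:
j(u) = 4 (j(u) = 4 - 1*0 = 4 + 0 = 4)
C(H, D) = D + 2*H (C(H, D) = (D + H) + H = D + 2*H)
M(l) = 16 + 6*l² (M(l) = 2*(l*l + (l*(l + l) + 2*4)) = 2*(l² + (l*(2*l) + 8)) = 2*(l² + (2*l² + 8)) = 2*(l² + (8 + 2*l²)) = 2*(8 + 3*l²) = 16 + 6*l²)
(M(1/(6 + 1))*(-46))*s = ((16 + 6*(1/(6 + 1))²)*(-46))*(-16) = ((16 + 6*(1/7)²)*(-46))*(-16) = ((16 + 6*(⅐)²)*(-46))*(-16) = ((16 + 6*(1/49))*(-46))*(-16) = ((16 + 6/49)*(-46))*(-16) = ((790/49)*(-46))*(-16) = -36340/49*(-16) = 581440/49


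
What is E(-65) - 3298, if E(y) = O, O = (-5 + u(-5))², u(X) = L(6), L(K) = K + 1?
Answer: -3294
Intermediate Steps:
L(K) = 1 + K
u(X) = 7 (u(X) = 1 + 6 = 7)
O = 4 (O = (-5 + 7)² = 2² = 4)
E(y) = 4
E(-65) - 3298 = 4 - 3298 = -3294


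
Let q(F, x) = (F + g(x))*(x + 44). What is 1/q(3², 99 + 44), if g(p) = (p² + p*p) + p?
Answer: 1/7676350 ≈ 1.3027e-7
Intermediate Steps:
g(p) = p + 2*p² (g(p) = (p² + p²) + p = 2*p² + p = p + 2*p²)
q(F, x) = (44 + x)*(F + x*(1 + 2*x)) (q(F, x) = (F + x*(1 + 2*x))*(x + 44) = (F + x*(1 + 2*x))*(44 + x) = (44 + x)*(F + x*(1 + 2*x)))
1/q(3², 99 + 44) = 1/(2*(99 + 44)³ + 44*3² + 44*(99 + 44) + 89*(99 + 44)² + 3²*(99 + 44)) = 1/(2*143³ + 44*9 + 44*143 + 89*143² + 9*143) = 1/(2*2924207 + 396 + 6292 + 89*20449 + 1287) = 1/(5848414 + 396 + 6292 + 1819961 + 1287) = 1/7676350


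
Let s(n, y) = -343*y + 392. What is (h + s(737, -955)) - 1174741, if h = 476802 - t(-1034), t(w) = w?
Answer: -368948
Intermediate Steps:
s(n, y) = 392 - 343*y
h = 477836 (h = 476802 - 1*(-1034) = 476802 + 1034 = 477836)
(h + s(737, -955)) - 1174741 = (477836 + (392 - 343*(-955))) - 1174741 = (477836 + (392 + 327565)) - 1174741 = (477836 + 327957) - 1174741 = 805793 - 1174741 = -368948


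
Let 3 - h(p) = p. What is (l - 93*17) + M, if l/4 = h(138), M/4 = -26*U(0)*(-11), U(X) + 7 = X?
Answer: -10129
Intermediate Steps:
U(X) = -7 + X
h(p) = 3 - p
M = -8008 (M = 4*(-26*(-7 + 0)*(-11)) = 4*(-26*(-7)*(-11)) = 4*(182*(-11)) = 4*(-2002) = -8008)
l = -540 (l = 4*(3 - 1*138) = 4*(3 - 138) = 4*(-135) = -540)
(l - 93*17) + M = (-540 - 93*17) - 8008 = (-540 - 1581) - 8008 = -2121 - 8008 = -10129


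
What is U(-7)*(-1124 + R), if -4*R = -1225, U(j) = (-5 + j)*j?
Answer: -68691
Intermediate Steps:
U(j) = j*(-5 + j)
R = 1225/4 (R = -¼*(-1225) = 1225/4 ≈ 306.25)
U(-7)*(-1124 + R) = (-7*(-5 - 7))*(-1124 + 1225/4) = -7*(-12)*(-3271/4) = 84*(-3271/4) = -68691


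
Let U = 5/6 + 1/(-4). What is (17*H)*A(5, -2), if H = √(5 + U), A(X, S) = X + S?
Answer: 17*√201/2 ≈ 120.51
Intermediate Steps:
U = 7/12 (U = 5*(⅙) + 1*(-¼) = ⅚ - ¼ = 7/12 ≈ 0.58333)
A(X, S) = S + X
H = √201/6 (H = √(5 + 7/12) = √(67/12) = √201/6 ≈ 2.3629)
(17*H)*A(5, -2) = (17*(√201/6))*(-2 + 5) = (17*√201/6)*3 = 17*√201/2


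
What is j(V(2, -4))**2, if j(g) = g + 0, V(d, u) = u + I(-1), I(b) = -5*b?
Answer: 1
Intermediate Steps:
V(d, u) = 5 + u (V(d, u) = u - 5*(-1) = u + 5 = 5 + u)
j(g) = g
j(V(2, -4))**2 = (5 - 4)**2 = 1**2 = 1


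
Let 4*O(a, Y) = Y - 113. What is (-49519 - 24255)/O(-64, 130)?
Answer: -295096/17 ≈ -17359.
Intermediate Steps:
O(a, Y) = -113/4 + Y/4 (O(a, Y) = (Y - 113)/4 = (-113 + Y)/4 = -113/4 + Y/4)
(-49519 - 24255)/O(-64, 130) = (-49519 - 24255)/(-113/4 + (1/4)*130) = -73774/(-113/4 + 65/2) = -73774/17/4 = -73774*4/17 = -295096/17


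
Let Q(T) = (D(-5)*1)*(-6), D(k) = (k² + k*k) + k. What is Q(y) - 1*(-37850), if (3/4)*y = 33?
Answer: 37580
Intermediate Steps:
y = 44 (y = (4/3)*33 = 44)
D(k) = k + 2*k² (D(k) = (k² + k²) + k = 2*k² + k = k + 2*k²)
Q(T) = -270 (Q(T) = (-5*(1 + 2*(-5))*1)*(-6) = (-5*(1 - 10)*1)*(-6) = (-5*(-9)*1)*(-6) = (45*1)*(-6) = 45*(-6) = -270)
Q(y) - 1*(-37850) = -270 - 1*(-37850) = -270 + 37850 = 37580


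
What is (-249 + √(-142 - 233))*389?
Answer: -96861 + 1945*I*√15 ≈ -96861.0 + 7533.0*I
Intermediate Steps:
(-249 + √(-142 - 233))*389 = (-249 + √(-375))*389 = (-249 + 5*I*√15)*389 = -96861 + 1945*I*√15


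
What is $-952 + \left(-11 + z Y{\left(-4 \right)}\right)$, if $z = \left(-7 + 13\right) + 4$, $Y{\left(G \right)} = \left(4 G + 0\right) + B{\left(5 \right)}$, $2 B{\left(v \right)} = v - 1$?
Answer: $-1103$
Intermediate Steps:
$B{\left(v \right)} = - \frac{1}{2} + \frac{v}{2}$ ($B{\left(v \right)} = \frac{v - 1}{2} = \frac{-1 + v}{2} = - \frac{1}{2} + \frac{v}{2}$)
$Y{\left(G \right)} = 2 + 4 G$ ($Y{\left(G \right)} = \left(4 G + 0\right) + \left(- \frac{1}{2} + \frac{1}{2} \cdot 5\right) = 4 G + \left(- \frac{1}{2} + \frac{5}{2}\right) = 4 G + 2 = 2 + 4 G$)
$z = 10$ ($z = 6 + 4 = 10$)
$-952 + \left(-11 + z Y{\left(-4 \right)}\right) = -952 + \left(-11 + 10 \left(2 + 4 \left(-4\right)\right)\right) = -952 + \left(-11 + 10 \left(2 - 16\right)\right) = -952 + \left(-11 + 10 \left(-14\right)\right) = -952 - 151 = -1103$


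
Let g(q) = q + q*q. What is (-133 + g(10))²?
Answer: 529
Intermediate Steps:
g(q) = q + q²
(-133 + g(10))² = (-133 + 10*(1 + 10))² = (-133 + 10*11)² = (-133 + 110)² = (-23)² = 529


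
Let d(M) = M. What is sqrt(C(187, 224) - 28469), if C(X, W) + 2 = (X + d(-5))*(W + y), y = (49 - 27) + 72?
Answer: sqrt(29405) ≈ 171.48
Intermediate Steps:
y = 94 (y = 22 + 72 = 94)
C(X, W) = -2 + (-5 + X)*(94 + W) (C(X, W) = -2 + (X - 5)*(W + 94) = -2 + (-5 + X)*(94 + W))
sqrt(C(187, 224) - 28469) = sqrt((-472 - 5*224 + 94*187 + 224*187) - 28469) = sqrt((-472 - 1120 + 17578 + 41888) - 28469) = sqrt(57874 - 28469) = sqrt(29405)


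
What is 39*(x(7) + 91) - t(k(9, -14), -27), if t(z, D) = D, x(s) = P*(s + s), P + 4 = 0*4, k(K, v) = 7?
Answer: 1392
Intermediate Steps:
P = -4 (P = -4 + 0*4 = -4 + 0 = -4)
x(s) = -8*s (x(s) = -4*(s + s) = -8*s)
39*(x(7) + 91) - t(k(9, -14), -27) = 39*(-8*7 + 91) - 1*(-27) = 39*(-56 + 91) + 27 = 39*35 + 27 = 1365 + 27 = 1392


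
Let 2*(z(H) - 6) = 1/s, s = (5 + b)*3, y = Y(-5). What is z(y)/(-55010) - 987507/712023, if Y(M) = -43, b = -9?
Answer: -434616020323/313347081840 ≈ -1.3870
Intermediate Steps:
y = -43
s = -12 (s = (5 - 9)*3 = -4*3 = -12)
z(H) = 143/24 (z(H) = 6 + (½)/(-12) = 6 + (½)*(-1/12) = 6 - 1/24 = 143/24)
z(y)/(-55010) - 987507/712023 = (143/24)/(-55010) - 987507/712023 = (143/24)*(-1/55010) - 987507*1/712023 = -143/1320240 - 329169/237341 = -434616020323/313347081840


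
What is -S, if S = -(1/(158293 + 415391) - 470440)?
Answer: -269883900959/573684 ≈ -4.7044e+5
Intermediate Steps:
S = 269883900959/573684 (S = -(1/573684 - 470440) = -1*(-269883900959/573684) = 269883900959/573684 ≈ 4.7044e+5)
-S = -1*269883900959/573684 = -269883900959/573684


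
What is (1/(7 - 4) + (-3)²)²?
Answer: 784/9 ≈ 87.111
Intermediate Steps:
(1/(7 - 4) + (-3)²)² = (1/3 + 9)² = (⅓ + 9)² = (28/3)² = 784/9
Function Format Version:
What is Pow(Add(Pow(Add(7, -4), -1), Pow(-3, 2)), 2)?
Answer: Rational(784, 9) ≈ 87.111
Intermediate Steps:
Pow(Add(Pow(Add(7, -4), -1), Pow(-3, 2)), 2) = Pow(Add(Pow(3, -1), 9), 2) = Pow(Add(Rational(1, 3), 9), 2) = Pow(Rational(28, 3), 2) = Rational(784, 9)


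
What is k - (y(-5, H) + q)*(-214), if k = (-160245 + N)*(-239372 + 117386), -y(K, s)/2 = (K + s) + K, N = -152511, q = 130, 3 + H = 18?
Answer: 38151879096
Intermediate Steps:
H = 15 (H = -3 + 18 = 15)
y(K, s) = -4*K - 2*s (y(K, s) = -2*((K + s) + K) = -2*(s + 2*K) = -4*K - 2*s)
k = 38151853416 (k = (-160245 - 152511)*(-239372 + 117386) = -312756*(-121986) = 38151853416)
k - (y(-5, H) + q)*(-214) = 38151853416 - ((-4*(-5) - 2*15) + 130)*(-214) = 38151853416 - ((20 - 30) + 130)*(-214) = 38151853416 - (-10 + 130)*(-214) = 38151853416 - 120*(-214) = 38151853416 - 1*(-25680) = 38151853416 + 25680 = 38151879096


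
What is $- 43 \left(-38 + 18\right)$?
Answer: $860$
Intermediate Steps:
$- 43 \left(-38 + 18\right) = \left(-43\right) \left(-20\right) = 860$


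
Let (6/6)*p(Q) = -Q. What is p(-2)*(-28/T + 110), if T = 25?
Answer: 5444/25 ≈ 217.76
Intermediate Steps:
p(Q) = -Q
p(-2)*(-28/T + 110) = (-1*(-2))*(-28/25 + 110) = 2*(-28*1/25 + 110) = 2*(-28/25 + 110) = 2*(2722/25) = 5444/25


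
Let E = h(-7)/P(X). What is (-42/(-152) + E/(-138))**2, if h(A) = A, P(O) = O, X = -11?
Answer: 245642929/3327443856 ≈ 0.073823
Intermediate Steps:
E = 7/11 (E = -7/(-11) = -7*(-1/11) = 7/11 ≈ 0.63636)
(-42/(-152) + E/(-138))**2 = (-42/(-152) + (7/11)/(-138))**2 = (-42*(-1/152) + (7/11)*(-1/138))**2 = (21/76 - 7/1518)**2 = (15673/57684)**2 = 245642929/3327443856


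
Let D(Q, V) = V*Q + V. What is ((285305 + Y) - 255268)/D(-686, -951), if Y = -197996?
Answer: -167959/651435 ≈ -0.25783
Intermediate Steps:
D(Q, V) = V + Q*V (D(Q, V) = Q*V + V = V + Q*V)
((285305 + Y) - 255268)/D(-686, -951) = ((285305 - 197996) - 255268)/((-951*(1 - 686))) = (87309 - 255268)/((-951*(-685))) = -167959/651435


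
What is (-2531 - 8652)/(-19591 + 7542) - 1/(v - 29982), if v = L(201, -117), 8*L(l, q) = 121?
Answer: 2681052897/2888567015 ≈ 0.92816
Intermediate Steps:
L(l, q) = 121/8 (L(l, q) = (⅛)*121 = 121/8)
v = 121/8 ≈ 15.125
(-2531 - 8652)/(-19591 + 7542) - 1/(v - 29982) = (-2531 - 8652)/(-19591 + 7542) - 1/(121/8 - 29982) = -11183/(-12049) - 1/(-239735/8) = -11183*(-1/12049) - 1*(-8/239735) = 11183/12049 + 8/239735 = 2681052897/2888567015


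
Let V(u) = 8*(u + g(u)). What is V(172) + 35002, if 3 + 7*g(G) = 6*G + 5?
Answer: 262918/7 ≈ 37560.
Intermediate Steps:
g(G) = 2/7 + 6*G/7 (g(G) = -3/7 + (6*G + 5)/7 = -3/7 + (5 + 6*G)/7 = -3/7 + (5/7 + 6*G/7) = 2/7 + 6*G/7)
V(u) = 16/7 + 104*u/7 (V(u) = 8*(u + (2/7 + 6*u/7)) = 8*(2/7 + 13*u/7) = 16/7 + 104*u/7)
V(172) + 35002 = (16/7 + (104/7)*172) + 35002 = (16/7 + 17888/7) + 35002 = 17904/7 + 35002 = 262918/7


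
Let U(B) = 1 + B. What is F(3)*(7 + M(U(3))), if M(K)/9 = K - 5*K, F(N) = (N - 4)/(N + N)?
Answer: 137/6 ≈ 22.833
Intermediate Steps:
F(N) = (-4 + N)/(2*N) (F(N) = (-4 + N)/((2*N)) = (-4 + N)*(1/(2*N)) = (-4 + N)/(2*N))
M(K) = -36*K (M(K) = 9*(K - 5*K) = 9*(-4*K) = -36*K)
F(3)*(7 + M(U(3))) = ((1/2)*(-4 + 3)/3)*(7 - 36*(1 + 3)) = ((1/2)*(1/3)*(-1))*(7 - 36*4) = -(7 - 144)/6 = -1/6*(-137) = 137/6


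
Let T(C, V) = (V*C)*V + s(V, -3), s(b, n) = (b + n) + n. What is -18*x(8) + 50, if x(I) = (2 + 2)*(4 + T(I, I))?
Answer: -37246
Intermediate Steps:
s(b, n) = b + 2*n
T(C, V) = -6 + V + C*V**2 (T(C, V) = (V*C)*V + (V + 2*(-3)) = (C*V)*V + (V - 6) = C*V**2 + (-6 + V) = -6 + V + C*V**2)
x(I) = -8 + 4*I + 4*I**3 (x(I) = (2 + 2)*(4 + (-6 + I + I*I**2)) = 4*(4 + (-6 + I + I**3)) = 4*(-2 + I + I**3) = -8 + 4*I + 4*I**3)
-18*x(8) + 50 = -18*(-8 + 4*8 + 4*8**3) + 50 = -18*(-8 + 32 + 4*512) + 50 = -18*(-8 + 32 + 2048) + 50 = -18*2072 + 50 = -37296 + 50 = -37246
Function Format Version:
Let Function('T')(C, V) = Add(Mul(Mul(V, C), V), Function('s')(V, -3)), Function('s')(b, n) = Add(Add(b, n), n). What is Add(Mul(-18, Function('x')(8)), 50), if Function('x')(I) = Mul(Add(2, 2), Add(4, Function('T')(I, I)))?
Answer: -37246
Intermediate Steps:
Function('s')(b, n) = Add(b, Mul(2, n))
Function('T')(C, V) = Add(-6, V, Mul(C, Pow(V, 2))) (Function('T')(C, V) = Add(Mul(Mul(V, C), V), Add(V, Mul(2, -3))) = Add(Mul(Mul(C, V), V), Add(V, -6)) = Add(Mul(C, Pow(V, 2)), Add(-6, V)) = Add(-6, V, Mul(C, Pow(V, 2))))
Function('x')(I) = Add(-8, Mul(4, I), Mul(4, Pow(I, 3))) (Function('x')(I) = Mul(Add(2, 2), Add(4, Add(-6, I, Mul(I, Pow(I, 2))))) = Mul(4, Add(4, Add(-6, I, Pow(I, 3)))) = Mul(4, Add(-2, I, Pow(I, 3))) = Add(-8, Mul(4, I), Mul(4, Pow(I, 3))))
Add(Mul(-18, Function('x')(8)), 50) = Add(Mul(-18, Add(-8, Mul(4, 8), Mul(4, Pow(8, 3)))), 50) = Add(Mul(-18, Add(-8, 32, Mul(4, 512))), 50) = Add(Mul(-18, Add(-8, 32, 2048)), 50) = Add(Mul(-18, 2072), 50) = Add(-37296, 50) = -37246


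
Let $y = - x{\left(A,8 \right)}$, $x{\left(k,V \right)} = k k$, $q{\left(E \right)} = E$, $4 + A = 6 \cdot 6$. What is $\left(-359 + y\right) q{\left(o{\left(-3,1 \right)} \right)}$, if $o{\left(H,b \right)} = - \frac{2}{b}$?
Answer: $2766$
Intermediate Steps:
$A = 32$ ($A = -4 + 6 \cdot 6 = -4 + 36 = 32$)
$x{\left(k,V \right)} = k^{2}$
$y = -1024$ ($y = - 32^{2} = \left(-1\right) 1024 = -1024$)
$\left(-359 + y\right) q{\left(o{\left(-3,1 \right)} \right)} = \left(-359 - 1024\right) \left(- \frac{2}{1}\right) = - 1383 \left(\left(-2\right) 1\right) = \left(-1383\right) \left(-2\right) = 2766$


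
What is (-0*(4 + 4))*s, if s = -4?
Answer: 0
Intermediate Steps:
(-0*(4 + 4))*s = -0*(4 + 4)*(-4) = -0*8*(-4) = -171*0*(-4) = 0*(-4) = 0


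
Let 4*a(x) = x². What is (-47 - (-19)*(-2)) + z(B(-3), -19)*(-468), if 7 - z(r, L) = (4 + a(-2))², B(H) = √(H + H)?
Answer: 8339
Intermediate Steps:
a(x) = x²/4
B(H) = √2*√H (B(H) = √(2*H) = √2*√H)
z(r, L) = -18 (z(r, L) = 7 - (4 + (¼)*(-2)²)² = 7 - (4 + (¼)*4)² = 7 - (4 + 1)² = 7 - 1*5² = 7 - 1*25 = 7 - 25 = -18)
(-47 - (-19)*(-2)) + z(B(-3), -19)*(-468) = (-47 - (-19)*(-2)) - 18*(-468) = (-47 - 1*38) + 8424 = (-47 - 38) + 8424 = -85 + 8424 = 8339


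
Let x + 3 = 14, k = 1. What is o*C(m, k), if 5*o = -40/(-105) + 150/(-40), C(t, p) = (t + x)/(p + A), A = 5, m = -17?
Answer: 283/420 ≈ 0.67381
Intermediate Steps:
x = 11 (x = -3 + 14 = 11)
C(t, p) = (11 + t)/(5 + p) (C(t, p) = (t + 11)/(p + 5) = (11 + t)/(5 + p))
o = -283/420 (o = (-40/(-105) + 150/(-40))/5 = (-40*(-1/105) + 150*(-1/40))/5 = (8/21 - 15/4)/5 = (1/5)*(-283/84) = -283/420 ≈ -0.67381)
o*C(m, k) = -283*(11 - 17)/(420*(5 + 1)) = -283*(-6)/(420*6) = -283*(-6)/2520 = -283/420*(-1) = 283/420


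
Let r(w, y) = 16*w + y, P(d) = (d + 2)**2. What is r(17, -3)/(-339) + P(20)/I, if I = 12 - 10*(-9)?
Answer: 7591/1921 ≈ 3.9516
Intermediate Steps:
P(d) = (2 + d)**2
I = 102 (I = 12 + 90 = 102)
r(w, y) = y + 16*w
r(17, -3)/(-339) + P(20)/I = (-3 + 16*17)/(-339) + (2 + 20)**2/102 = (-3 + 272)*(-1/339) + 22**2*(1/102) = 269*(-1/339) + 484*(1/102) = -269/339 + 242/51 = 7591/1921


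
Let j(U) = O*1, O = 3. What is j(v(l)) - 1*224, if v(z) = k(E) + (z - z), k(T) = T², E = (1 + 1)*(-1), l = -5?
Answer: -221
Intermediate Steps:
E = -2 (E = 2*(-1) = -2)
v(z) = 4 (v(z) = (-2)² + (z - z) = 4 + 0 = 4)
j(U) = 3 (j(U) = 3*1 = 3)
j(v(l)) - 1*224 = 3 - 1*224 = 3 - 224 = -221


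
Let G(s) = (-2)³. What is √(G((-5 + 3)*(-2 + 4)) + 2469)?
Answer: √2461 ≈ 49.608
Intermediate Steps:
G(s) = -8
√(G((-5 + 3)*(-2 + 4)) + 2469) = √(-8 + 2469) = √2461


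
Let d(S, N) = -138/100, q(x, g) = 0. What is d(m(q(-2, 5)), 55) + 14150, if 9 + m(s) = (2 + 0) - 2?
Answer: 707431/50 ≈ 14149.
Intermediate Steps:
m(s) = -9 (m(s) = -9 + ((2 + 0) - 2) = -9 + (2 - 2) = -9 + 0 = -9)
d(S, N) = -69/50 (d(S, N) = -138*1/100 = -69/50)
d(m(q(-2, 5)), 55) + 14150 = -69/50 + 14150 = 707431/50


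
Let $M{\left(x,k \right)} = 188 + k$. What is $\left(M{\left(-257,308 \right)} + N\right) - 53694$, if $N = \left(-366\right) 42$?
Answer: $-68570$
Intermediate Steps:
$N = -15372$
$\left(M{\left(-257,308 \right)} + N\right) - 53694 = \left(\left(188 + 308\right) - 15372\right) - 53694 = \left(496 - 15372\right) - 53694 = -14876 - 53694 = -68570$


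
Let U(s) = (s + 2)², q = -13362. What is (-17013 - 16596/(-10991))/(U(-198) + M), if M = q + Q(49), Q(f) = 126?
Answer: -186973287/276753380 ≈ -0.67560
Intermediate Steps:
M = -13236 (M = -13362 + 126 = -13236)
U(s) = (2 + s)²
(-17013 - 16596/(-10991))/(U(-198) + M) = (-17013 - 16596/(-10991))/((2 - 198)² - 13236) = (-17013 - 16596*(-1/10991))/((-196)² - 13236) = (-17013 + 16596/10991)/(38416 - 13236) = -186973287/10991/25180 = -186973287/10991*1/25180 = -186973287/276753380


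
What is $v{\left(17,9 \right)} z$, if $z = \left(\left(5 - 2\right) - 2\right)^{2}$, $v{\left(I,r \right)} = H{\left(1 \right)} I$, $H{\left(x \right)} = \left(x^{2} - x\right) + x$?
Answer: $17$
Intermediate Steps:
$H{\left(x \right)} = x^{2}$
$v{\left(I,r \right)} = I$ ($v{\left(I,r \right)} = 1^{2} I = 1 I = I$)
$z = 1$ ($z = \left(3 - 2\right)^{2} = 1^{2} = 1$)
$v{\left(17,9 \right)} z = 17 \cdot 1 = 17$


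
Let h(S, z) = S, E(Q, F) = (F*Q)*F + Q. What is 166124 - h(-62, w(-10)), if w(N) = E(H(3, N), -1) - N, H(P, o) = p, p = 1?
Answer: 166186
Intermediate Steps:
H(P, o) = 1
E(Q, F) = Q + Q*F² (E(Q, F) = Q*F² + Q = Q + Q*F²)
w(N) = 2 - N (w(N) = 1*(1 + (-1)²) - N = 1*(1 + 1) - N = 1*2 - N = 2 - N)
166124 - h(-62, w(-10)) = 166124 - 1*(-62) = 166124 + 62 = 166186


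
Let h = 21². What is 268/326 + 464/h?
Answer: 134726/71883 ≈ 1.8742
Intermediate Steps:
h = 441
268/326 + 464/h = 268/326 + 464/441 = 268*(1/326) + 464*(1/441) = 134/163 + 464/441 = 134726/71883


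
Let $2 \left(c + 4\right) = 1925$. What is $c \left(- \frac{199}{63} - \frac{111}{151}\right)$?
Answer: $- \frac{3944973}{1057} \approx -3732.2$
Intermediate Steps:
$c = \frac{1917}{2}$ ($c = -4 + \frac{1}{2} \cdot 1925 = -4 + \frac{1925}{2} = \frac{1917}{2} \approx 958.5$)
$c \left(- \frac{199}{63} - \frac{111}{151}\right) = \frac{1917 \left(- \frac{199}{63} - \frac{111}{151}\right)}{2} = \frac{1917}{2} \left(- \frac{37042}{9513}\right) = - \frac{3944973}{1057}$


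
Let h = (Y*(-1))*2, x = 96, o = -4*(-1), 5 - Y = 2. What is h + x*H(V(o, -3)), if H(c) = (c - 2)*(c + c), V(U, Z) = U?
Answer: 1530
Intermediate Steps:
Y = 3 (Y = 5 - 1*2 = 5 - 2 = 3)
o = 4
h = -6 (h = (3*(-1))*2 = -3*2 = -6)
H(c) = 2*c*(-2 + c) (H(c) = (-2 + c)*(2*c) = 2*c*(-2 + c))
h + x*H(V(o, -3)) = -6 + 96*(2*4*(-2 + 4)) = -6 + 96*(2*4*2) = -6 + 96*16 = -6 + 1536 = 1530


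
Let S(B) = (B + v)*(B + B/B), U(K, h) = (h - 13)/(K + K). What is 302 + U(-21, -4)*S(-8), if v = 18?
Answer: 821/3 ≈ 273.67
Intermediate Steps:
U(K, h) = (-13 + h)/(2*K) (U(K, h) = (-13 + h)/((2*K)) = (-13 + h)*(1/(2*K)) = (-13 + h)/(2*K))
S(B) = (1 + B)*(18 + B) (S(B) = (B + 18)*(B + B/B) = (18 + B)*(B + 1) = (18 + B)*(1 + B) = (1 + B)*(18 + B))
302 + U(-21, -4)*S(-8) = 302 + ((1/2)*(-13 - 4)/(-21))*(18 + (-8)**2 + 19*(-8)) = 302 + ((1/2)*(-1/21)*(-17))*(18 + 64 - 152) = 302 + (17/42)*(-70) = 302 - 85/3 = 821/3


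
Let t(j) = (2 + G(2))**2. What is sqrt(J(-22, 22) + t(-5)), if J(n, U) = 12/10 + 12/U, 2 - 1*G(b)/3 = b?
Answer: 2*sqrt(4345)/55 ≈ 2.3970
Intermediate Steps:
G(b) = 6 - 3*b
J(n, U) = 6/5 + 12/U (J(n, U) = 12*(1/10) + 12/U = 6/5 + 12/U)
t(j) = 4 (t(j) = (2 + (6 - 3*2))**2 = (2 + (6 - 6))**2 = (2 + 0)**2 = 2**2 = 4)
sqrt(J(-22, 22) + t(-5)) = sqrt((6/5 + 12/22) + 4) = sqrt((6/5 + 12*(1/22)) + 4) = sqrt((6/5 + 6/11) + 4) = sqrt(96/55 + 4) = sqrt(316/55) = 2*sqrt(4345)/55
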